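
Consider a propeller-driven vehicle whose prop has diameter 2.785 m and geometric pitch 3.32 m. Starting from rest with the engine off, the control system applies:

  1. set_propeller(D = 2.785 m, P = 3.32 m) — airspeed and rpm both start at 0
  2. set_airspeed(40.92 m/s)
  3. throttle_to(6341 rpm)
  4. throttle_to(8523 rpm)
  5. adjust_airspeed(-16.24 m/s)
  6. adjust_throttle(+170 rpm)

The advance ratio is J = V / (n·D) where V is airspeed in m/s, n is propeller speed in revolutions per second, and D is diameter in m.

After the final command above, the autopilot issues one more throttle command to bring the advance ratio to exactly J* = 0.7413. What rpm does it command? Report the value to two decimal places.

rpm = 717.26

set_propeller: D = 2.785 m, P = 3.32 m (p = P/D = 1.192101); state ← (V=0, rpm=0)
set_airspeed(40.92): V ← 40.92 m/s
throttle_to(6341): rpm ← 6341
throttle_to(8523): rpm ← 8523
adjust_airspeed(-16.24): V ← 40.92 -16.24 = 24.68 m/s
adjust_throttle(+170): rpm ← 8523 +170 = 8693
final state: V = 24.68 m/s, rpm = 8693 → n = rpm/60 = 144.883333 rev/s
target J* = 0.7413; solve J* = V/(n·D) for n: n = V/(J*·D) = 24.68/(0.7413 × 2.785) = 11.954350 rev/s
rpm = 60·n = 717.260981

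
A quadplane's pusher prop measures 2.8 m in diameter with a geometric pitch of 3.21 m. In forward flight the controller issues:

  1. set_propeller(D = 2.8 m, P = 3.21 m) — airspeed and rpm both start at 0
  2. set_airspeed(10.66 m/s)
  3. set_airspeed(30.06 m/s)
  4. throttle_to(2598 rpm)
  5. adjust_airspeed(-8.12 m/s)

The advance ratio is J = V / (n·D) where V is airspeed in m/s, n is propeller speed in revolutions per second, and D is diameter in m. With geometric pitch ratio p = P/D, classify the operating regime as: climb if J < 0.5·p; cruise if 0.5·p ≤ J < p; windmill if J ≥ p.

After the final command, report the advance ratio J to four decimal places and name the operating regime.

set_propeller: D = 2.8 m, P = 3.21 m (p = P/D = 1.146429); state ← (V=0, rpm=0)
set_airspeed(10.66): V ← 10.66 m/s
set_airspeed(30.06): V ← 30.06 m/s
throttle_to(2598): rpm ← 2598
adjust_airspeed(-8.12): V ← 30.06 -8.12 = 21.94 m/s
final state: V = 21.94 m/s, rpm = 2598 → n = rpm/60 = 43.300000 rev/s
J = V / (n·D) = 21.94 / (43.300000 × 2.8) = 0.180963
regime bands: climb J<0.5732 | cruise [0.5732, 1.1464) | windmill J≥1.1464
J = 0.1810 → climb

J = 0.1810, regime = climb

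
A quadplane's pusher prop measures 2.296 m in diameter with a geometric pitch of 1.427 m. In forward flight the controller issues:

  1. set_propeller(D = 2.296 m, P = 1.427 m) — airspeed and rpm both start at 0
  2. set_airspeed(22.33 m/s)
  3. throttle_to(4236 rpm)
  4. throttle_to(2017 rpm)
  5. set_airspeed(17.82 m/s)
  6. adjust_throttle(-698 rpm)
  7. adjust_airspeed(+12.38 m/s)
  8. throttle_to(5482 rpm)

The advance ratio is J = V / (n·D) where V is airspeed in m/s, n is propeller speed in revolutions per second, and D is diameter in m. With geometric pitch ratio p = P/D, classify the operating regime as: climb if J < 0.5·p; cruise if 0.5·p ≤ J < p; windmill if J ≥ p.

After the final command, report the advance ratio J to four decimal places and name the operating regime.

J = 0.1440, regime = climb

set_propeller: D = 2.296 m, P = 1.427 m (p = P/D = 0.621516); state ← (V=0, rpm=0)
set_airspeed(22.33): V ← 22.33 m/s
throttle_to(4236): rpm ← 4236
throttle_to(2017): rpm ← 2017
set_airspeed(17.82): V ← 17.82 m/s
adjust_throttle(-698): rpm ← 2017 -698 = 1319
adjust_airspeed(+12.38): V ← 17.82 +12.38 = 30.2 m/s
throttle_to(5482): rpm ← 5482
final state: V = 30.2 m/s, rpm = 5482 → n = rpm/60 = 91.366667 rev/s
J = V / (n·D) = 30.2 / (91.366667 × 2.296) = 0.143962
regime bands: climb J<0.3108 | cruise [0.3108, 0.6215) | windmill J≥0.6215
J = 0.1440 → climb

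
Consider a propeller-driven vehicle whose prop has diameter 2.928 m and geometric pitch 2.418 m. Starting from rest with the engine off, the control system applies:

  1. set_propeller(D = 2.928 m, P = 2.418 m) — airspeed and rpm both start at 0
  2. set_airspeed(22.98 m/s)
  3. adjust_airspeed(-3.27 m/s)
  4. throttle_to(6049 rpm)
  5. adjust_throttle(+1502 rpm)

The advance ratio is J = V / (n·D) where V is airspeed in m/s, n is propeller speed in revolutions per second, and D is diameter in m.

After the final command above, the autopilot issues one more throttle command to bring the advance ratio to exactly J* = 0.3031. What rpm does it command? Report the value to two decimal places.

rpm = 1332.54

set_propeller: D = 2.928 m, P = 2.418 m (p = P/D = 0.825820); state ← (V=0, rpm=0)
set_airspeed(22.98): V ← 22.98 m/s
adjust_airspeed(-3.27): V ← 22.98 -3.27 = 19.71 m/s
throttle_to(6049): rpm ← 6049
adjust_throttle(+1502): rpm ← 6049 +1502 = 7551
final state: V = 19.71 m/s, rpm = 7551 → n = rpm/60 = 125.850000 rev/s
target J* = 0.3031; solve J* = V/(n·D) for n: n = V/(J*·D) = 19.71/(0.3031 × 2.928) = 22.209031 rev/s
rpm = 60·n = 1332.541876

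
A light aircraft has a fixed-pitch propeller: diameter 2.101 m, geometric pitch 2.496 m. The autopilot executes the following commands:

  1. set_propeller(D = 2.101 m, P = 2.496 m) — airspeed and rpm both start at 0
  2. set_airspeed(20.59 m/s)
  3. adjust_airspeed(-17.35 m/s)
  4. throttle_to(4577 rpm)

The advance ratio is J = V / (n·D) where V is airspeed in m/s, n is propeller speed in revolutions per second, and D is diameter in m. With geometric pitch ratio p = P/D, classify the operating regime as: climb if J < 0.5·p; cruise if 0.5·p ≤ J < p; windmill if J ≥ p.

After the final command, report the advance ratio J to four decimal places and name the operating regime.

set_propeller: D = 2.101 m, P = 2.496 m (p = P/D = 1.188006); state ← (V=0, rpm=0)
set_airspeed(20.59): V ← 20.59 m/s
adjust_airspeed(-17.35): V ← 20.59 -17.35 = 3.24 m/s
throttle_to(4577): rpm ← 4577
final state: V = 3.24 m/s, rpm = 4577 → n = rpm/60 = 76.283333 rev/s
J = V / (n·D) = 3.24 / (76.283333 × 2.101) = 0.020216
regime bands: climb J<0.5940 | cruise [0.5940, 1.1880) | windmill J≥1.1880
J = 0.0202 → climb

J = 0.0202, regime = climb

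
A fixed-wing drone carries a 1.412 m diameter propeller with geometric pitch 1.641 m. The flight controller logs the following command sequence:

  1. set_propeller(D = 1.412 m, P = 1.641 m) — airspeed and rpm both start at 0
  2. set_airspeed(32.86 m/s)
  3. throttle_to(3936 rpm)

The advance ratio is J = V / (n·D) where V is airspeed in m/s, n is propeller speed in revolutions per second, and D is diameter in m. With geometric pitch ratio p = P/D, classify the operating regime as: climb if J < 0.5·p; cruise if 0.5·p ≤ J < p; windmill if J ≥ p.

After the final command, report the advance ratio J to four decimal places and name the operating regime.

set_propeller: D = 1.412 m, P = 1.641 m (p = P/D = 1.162181); state ← (V=0, rpm=0)
set_airspeed(32.86): V ← 32.86 m/s
throttle_to(3936): rpm ← 3936
final state: V = 32.86 m/s, rpm = 3936 → n = rpm/60 = 65.600000 rev/s
J = V / (n·D) = 32.86 / (65.600000 × 1.412) = 0.354755
regime bands: climb J<0.5811 | cruise [0.5811, 1.1622) | windmill J≥1.1622
J = 0.3548 → climb

J = 0.3548, regime = climb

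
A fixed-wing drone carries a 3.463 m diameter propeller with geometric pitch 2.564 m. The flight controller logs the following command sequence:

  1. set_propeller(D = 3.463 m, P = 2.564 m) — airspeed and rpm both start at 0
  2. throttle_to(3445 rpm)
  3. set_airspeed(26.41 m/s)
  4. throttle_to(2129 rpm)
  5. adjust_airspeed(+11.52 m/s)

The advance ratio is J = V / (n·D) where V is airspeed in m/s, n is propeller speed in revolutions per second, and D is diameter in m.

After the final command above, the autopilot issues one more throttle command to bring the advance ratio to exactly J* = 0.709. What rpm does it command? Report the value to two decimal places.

rpm = 926.91

set_propeller: D = 3.463 m, P = 2.564 m (p = P/D = 0.740398); state ← (V=0, rpm=0)
throttle_to(3445): rpm ← 3445
set_airspeed(26.41): V ← 26.41 m/s
throttle_to(2129): rpm ← 2129
adjust_airspeed(+11.52): V ← 26.41 +11.52 = 37.93 m/s
final state: V = 37.93 m/s, rpm = 2129 → n = rpm/60 = 35.483333 rev/s
target J* = 0.709; solve J* = V/(n·D) for n: n = V/(J*·D) = 37.93/(0.709 × 3.463) = 15.448422 rev/s
rpm = 60·n = 926.905302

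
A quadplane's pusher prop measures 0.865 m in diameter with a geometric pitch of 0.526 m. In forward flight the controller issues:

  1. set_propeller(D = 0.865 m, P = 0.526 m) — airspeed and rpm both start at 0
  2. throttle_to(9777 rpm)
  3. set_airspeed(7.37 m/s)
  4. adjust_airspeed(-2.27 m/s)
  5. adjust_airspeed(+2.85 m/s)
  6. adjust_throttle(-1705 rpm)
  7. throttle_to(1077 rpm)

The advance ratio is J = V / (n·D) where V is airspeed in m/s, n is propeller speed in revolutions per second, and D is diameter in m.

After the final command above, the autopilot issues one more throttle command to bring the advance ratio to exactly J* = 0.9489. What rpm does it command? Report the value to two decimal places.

rpm = 581.14

set_propeller: D = 0.865 m, P = 0.526 m (p = P/D = 0.608092); state ← (V=0, rpm=0)
throttle_to(9777): rpm ← 9777
set_airspeed(7.37): V ← 7.37 m/s
adjust_airspeed(-2.27): V ← 7.37 -2.27 = 5.1 m/s
adjust_airspeed(+2.85): V ← 5.1 +2.85 = 7.95 m/s
adjust_throttle(-1705): rpm ← 9777 -1705 = 8072
throttle_to(1077): rpm ← 1077
final state: V = 7.95 m/s, rpm = 1077 → n = rpm/60 = 17.950000 rev/s
target J* = 0.9489; solve J* = V/(n·D) for n: n = V/(J*·D) = 7.95/(0.9489 × 0.865) = 9.685690 rev/s
rpm = 60·n = 581.141413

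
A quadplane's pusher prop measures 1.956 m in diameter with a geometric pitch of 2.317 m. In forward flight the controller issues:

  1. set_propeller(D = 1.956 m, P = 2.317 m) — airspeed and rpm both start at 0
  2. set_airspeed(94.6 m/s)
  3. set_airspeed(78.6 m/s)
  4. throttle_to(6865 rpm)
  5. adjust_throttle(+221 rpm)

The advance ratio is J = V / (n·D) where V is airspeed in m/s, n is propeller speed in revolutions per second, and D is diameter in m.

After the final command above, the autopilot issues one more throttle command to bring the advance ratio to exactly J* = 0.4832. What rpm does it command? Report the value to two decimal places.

set_propeller: D = 1.956 m, P = 2.317 m (p = P/D = 1.184560); state ← (V=0, rpm=0)
set_airspeed(94.6): V ← 94.6 m/s
set_airspeed(78.6): V ← 78.6 m/s
throttle_to(6865): rpm ← 6865
adjust_throttle(+221): rpm ← 6865 +221 = 7086
final state: V = 78.6 m/s, rpm = 7086 → n = rpm/60 = 118.100000 rev/s
target J* = 0.4832; solve J* = V/(n·D) for n: n = V/(J*·D) = 78.6/(0.4832 × 1.956) = 83.162353 rev/s
rpm = 60·n = 4989.741194

rpm = 4989.74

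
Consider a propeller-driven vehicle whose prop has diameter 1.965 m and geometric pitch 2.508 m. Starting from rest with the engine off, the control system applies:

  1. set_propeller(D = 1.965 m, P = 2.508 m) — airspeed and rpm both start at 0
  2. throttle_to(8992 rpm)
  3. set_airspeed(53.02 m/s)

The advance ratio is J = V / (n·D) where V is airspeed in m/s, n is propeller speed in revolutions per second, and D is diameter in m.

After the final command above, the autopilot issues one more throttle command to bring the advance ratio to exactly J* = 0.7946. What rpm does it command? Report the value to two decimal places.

set_propeller: D = 1.965 m, P = 2.508 m (p = P/D = 1.276336); state ← (V=0, rpm=0)
throttle_to(8992): rpm ← 8992
set_airspeed(53.02): V ← 53.02 m/s
final state: V = 53.02 m/s, rpm = 8992 → n = rpm/60 = 149.866667 rev/s
target J* = 0.7946; solve J* = V/(n·D) for n: n = V/(J*·D) = 53.02/(0.7946 × 1.965) = 33.956945 rev/s
rpm = 60·n = 2037.416685

rpm = 2037.42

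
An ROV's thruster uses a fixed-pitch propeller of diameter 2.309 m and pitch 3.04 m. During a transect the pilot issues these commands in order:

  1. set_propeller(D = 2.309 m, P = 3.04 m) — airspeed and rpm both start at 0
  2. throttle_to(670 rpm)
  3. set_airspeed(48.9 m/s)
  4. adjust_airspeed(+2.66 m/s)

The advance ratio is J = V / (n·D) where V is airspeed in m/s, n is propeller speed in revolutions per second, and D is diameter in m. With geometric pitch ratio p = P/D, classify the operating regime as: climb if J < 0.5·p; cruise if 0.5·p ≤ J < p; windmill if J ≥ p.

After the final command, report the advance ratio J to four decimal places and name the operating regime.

set_propeller: D = 2.309 m, P = 3.04 m (p = P/D = 1.316587); state ← (V=0, rpm=0)
throttle_to(670): rpm ← 670
set_airspeed(48.9): V ← 48.9 m/s
adjust_airspeed(+2.66): V ← 48.9 +2.66 = 51.56 m/s
final state: V = 51.56 m/s, rpm = 670 → n = rpm/60 = 11.166667 rev/s
J = V / (n·D) = 51.56 / (11.166667 × 2.309) = 1.999703
regime bands: climb J<0.6583 | cruise [0.6583, 1.3166) | windmill J≥1.3166
J = 1.9997 → windmill

J = 1.9997, regime = windmill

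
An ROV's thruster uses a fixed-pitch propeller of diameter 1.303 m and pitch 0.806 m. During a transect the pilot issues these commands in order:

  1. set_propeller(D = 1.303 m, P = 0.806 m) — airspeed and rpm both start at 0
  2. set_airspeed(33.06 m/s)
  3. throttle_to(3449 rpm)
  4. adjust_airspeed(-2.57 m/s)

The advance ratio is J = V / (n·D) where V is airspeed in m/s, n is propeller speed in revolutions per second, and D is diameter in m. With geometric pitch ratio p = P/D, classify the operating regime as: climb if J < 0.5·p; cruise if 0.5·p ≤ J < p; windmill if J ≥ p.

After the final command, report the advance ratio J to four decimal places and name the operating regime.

set_propeller: D = 1.303 m, P = 0.806 m (p = P/D = 0.618573); state ← (V=0, rpm=0)
set_airspeed(33.06): V ← 33.06 m/s
throttle_to(3449): rpm ← 3449
adjust_airspeed(-2.57): V ← 33.06 -2.57 = 30.49 m/s
final state: V = 30.49 m/s, rpm = 3449 → n = rpm/60 = 57.483333 rev/s
J = V / (n·D) = 30.49 / (57.483333 × 1.303) = 0.407072
regime bands: climb J<0.3093 | cruise [0.3093, 0.6186) | windmill J≥0.6186
J = 0.4071 → cruise

J = 0.4071, regime = cruise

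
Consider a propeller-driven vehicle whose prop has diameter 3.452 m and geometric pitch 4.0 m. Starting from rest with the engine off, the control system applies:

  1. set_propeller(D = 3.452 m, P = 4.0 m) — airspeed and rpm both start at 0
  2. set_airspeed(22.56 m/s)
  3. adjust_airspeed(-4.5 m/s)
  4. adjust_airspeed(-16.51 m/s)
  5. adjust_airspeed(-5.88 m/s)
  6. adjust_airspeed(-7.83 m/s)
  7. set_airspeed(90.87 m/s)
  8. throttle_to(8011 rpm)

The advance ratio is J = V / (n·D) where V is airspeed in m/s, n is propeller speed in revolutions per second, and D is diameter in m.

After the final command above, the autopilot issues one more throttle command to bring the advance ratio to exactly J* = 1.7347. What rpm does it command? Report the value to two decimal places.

set_propeller: D = 3.452 m, P = 4.0 m (p = P/D = 1.158749); state ← (V=0, rpm=0)
set_airspeed(22.56): V ← 22.56 m/s
adjust_airspeed(-4.5): V ← 22.56 -4.5 = 18.06 m/s
adjust_airspeed(-16.51): V ← 18.06 -16.51 = 1.55 m/s
adjust_airspeed(-5.88): V ← 1.55 -5.88 = -4.33 m/s
adjust_airspeed(-7.83): V ← -4.33 -7.83 = -12.16 m/s
set_airspeed(90.87): V ← 90.87 m/s
throttle_to(8011): rpm ← 8011
final state: V = 90.87 m/s, rpm = 8011 → n = rpm/60 = 133.516667 rev/s
target J* = 1.7347; solve J* = V/(n·D) for n: n = V/(J*·D) = 90.87/(1.7347 × 3.452) = 15.174883 rev/s
rpm = 60·n = 910.493004

rpm = 910.49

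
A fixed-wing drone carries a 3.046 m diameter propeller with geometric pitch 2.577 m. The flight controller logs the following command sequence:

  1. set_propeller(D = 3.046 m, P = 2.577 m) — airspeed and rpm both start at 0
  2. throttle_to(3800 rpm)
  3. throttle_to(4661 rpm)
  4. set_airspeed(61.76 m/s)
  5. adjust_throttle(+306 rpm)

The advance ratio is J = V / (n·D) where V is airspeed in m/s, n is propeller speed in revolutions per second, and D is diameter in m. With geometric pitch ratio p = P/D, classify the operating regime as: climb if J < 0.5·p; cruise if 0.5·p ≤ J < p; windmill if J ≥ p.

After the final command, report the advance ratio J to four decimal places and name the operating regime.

set_propeller: D = 3.046 m, P = 2.577 m (p = P/D = 0.846028); state ← (V=0, rpm=0)
throttle_to(3800): rpm ← 3800
throttle_to(4661): rpm ← 4661
set_airspeed(61.76): V ← 61.76 m/s
adjust_throttle(+306): rpm ← 4661 +306 = 4967
final state: V = 61.76 m/s, rpm = 4967 → n = rpm/60 = 82.783333 rev/s
J = V / (n·D) = 61.76 / (82.783333 × 3.046) = 0.244926
regime bands: climb J<0.4230 | cruise [0.4230, 0.8460) | windmill J≥0.8460
J = 0.2449 → climb

J = 0.2449, regime = climb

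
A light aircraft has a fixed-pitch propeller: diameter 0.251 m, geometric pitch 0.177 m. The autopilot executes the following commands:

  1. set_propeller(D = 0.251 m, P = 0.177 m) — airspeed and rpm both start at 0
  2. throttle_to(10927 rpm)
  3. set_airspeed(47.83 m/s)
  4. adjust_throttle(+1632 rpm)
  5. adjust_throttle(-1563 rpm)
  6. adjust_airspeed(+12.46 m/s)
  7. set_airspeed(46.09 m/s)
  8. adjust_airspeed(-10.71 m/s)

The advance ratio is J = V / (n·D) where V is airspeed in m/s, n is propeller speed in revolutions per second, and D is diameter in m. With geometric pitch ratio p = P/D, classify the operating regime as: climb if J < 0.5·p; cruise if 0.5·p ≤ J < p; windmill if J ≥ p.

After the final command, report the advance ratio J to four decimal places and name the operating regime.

J = 0.7691, regime = windmill

set_propeller: D = 0.251 m, P = 0.177 m (p = P/D = 0.705179); state ← (V=0, rpm=0)
throttle_to(10927): rpm ← 10927
set_airspeed(47.83): V ← 47.83 m/s
adjust_throttle(+1632): rpm ← 10927 +1632 = 12559
adjust_throttle(-1563): rpm ← 12559 -1563 = 10996
adjust_airspeed(+12.46): V ← 47.83 +12.46 = 60.29 m/s
set_airspeed(46.09): V ← 46.09 m/s
adjust_airspeed(-10.71): V ← 46.09 -10.71 = 35.38 m/s
final state: V = 35.38 m/s, rpm = 10996 → n = rpm/60 = 183.266667 rev/s
J = V / (n·D) = 35.38 / (183.266667 × 0.251) = 0.769132
regime bands: climb J<0.3526 | cruise [0.3526, 0.7052) | windmill J≥0.7052
J = 0.7691 → windmill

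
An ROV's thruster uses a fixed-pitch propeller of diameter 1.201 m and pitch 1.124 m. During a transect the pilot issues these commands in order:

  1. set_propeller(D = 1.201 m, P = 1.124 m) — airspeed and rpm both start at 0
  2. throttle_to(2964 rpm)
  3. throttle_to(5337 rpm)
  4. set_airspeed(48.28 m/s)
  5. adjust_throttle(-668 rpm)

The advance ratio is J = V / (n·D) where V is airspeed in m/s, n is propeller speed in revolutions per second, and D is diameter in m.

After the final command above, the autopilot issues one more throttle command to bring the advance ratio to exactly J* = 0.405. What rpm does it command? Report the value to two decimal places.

set_propeller: D = 1.201 m, P = 1.124 m (p = P/D = 0.935887); state ← (V=0, rpm=0)
throttle_to(2964): rpm ← 2964
throttle_to(5337): rpm ← 5337
set_airspeed(48.28): V ← 48.28 m/s
adjust_throttle(-668): rpm ← 5337 -668 = 4669
final state: V = 48.28 m/s, rpm = 4669 → n = rpm/60 = 77.816667 rev/s
target J* = 0.405; solve J* = V/(n·D) for n: n = V/(J*·D) = 48.28/(0.405 × 1.201) = 99.258848 rev/s
rpm = 60·n = 5955.530885

rpm = 5955.53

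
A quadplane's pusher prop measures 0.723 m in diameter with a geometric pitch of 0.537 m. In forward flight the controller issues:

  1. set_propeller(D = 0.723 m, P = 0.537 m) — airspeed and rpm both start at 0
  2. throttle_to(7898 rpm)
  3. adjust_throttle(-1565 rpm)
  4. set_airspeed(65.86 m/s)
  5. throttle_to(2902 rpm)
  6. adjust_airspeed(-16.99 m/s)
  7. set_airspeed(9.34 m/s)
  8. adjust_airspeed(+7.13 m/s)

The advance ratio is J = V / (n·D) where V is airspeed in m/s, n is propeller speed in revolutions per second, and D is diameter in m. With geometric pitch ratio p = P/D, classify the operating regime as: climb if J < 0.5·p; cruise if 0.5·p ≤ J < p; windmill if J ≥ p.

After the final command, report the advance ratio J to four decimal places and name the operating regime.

J = 0.4710, regime = cruise

set_propeller: D = 0.723 m, P = 0.537 m (p = P/D = 0.742739); state ← (V=0, rpm=0)
throttle_to(7898): rpm ← 7898
adjust_throttle(-1565): rpm ← 7898 -1565 = 6333
set_airspeed(65.86): V ← 65.86 m/s
throttle_to(2902): rpm ← 2902
adjust_airspeed(-16.99): V ← 65.86 -16.99 = 48.87 m/s
set_airspeed(9.34): V ← 9.34 m/s
adjust_airspeed(+7.13): V ← 9.34 +7.13 = 16.47 m/s
final state: V = 16.47 m/s, rpm = 2902 → n = rpm/60 = 48.366667 rev/s
J = V / (n·D) = 16.47 / (48.366667 × 0.723) = 0.470987
regime bands: climb J<0.3714 | cruise [0.3714, 0.7427) | windmill J≥0.7427
J = 0.4710 → cruise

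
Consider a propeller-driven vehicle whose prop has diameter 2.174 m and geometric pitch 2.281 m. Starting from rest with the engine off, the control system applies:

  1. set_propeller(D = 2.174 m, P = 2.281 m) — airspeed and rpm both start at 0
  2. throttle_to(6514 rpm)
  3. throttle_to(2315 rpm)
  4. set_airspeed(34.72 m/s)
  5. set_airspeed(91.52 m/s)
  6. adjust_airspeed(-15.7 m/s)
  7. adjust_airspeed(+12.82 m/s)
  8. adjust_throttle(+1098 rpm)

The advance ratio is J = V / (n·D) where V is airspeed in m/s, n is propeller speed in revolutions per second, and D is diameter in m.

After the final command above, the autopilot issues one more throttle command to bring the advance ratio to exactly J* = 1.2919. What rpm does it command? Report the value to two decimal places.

rpm = 1893.62

set_propeller: D = 2.174 m, P = 2.281 m (p = P/D = 1.049218); state ← (V=0, rpm=0)
throttle_to(6514): rpm ← 6514
throttle_to(2315): rpm ← 2315
set_airspeed(34.72): V ← 34.72 m/s
set_airspeed(91.52): V ← 91.52 m/s
adjust_airspeed(-15.7): V ← 91.52 -15.7 = 75.82 m/s
adjust_airspeed(+12.82): V ← 75.82 +12.82 = 88.64 m/s
adjust_throttle(+1098): rpm ← 2315 +1098 = 3413
final state: V = 88.64 m/s, rpm = 3413 → n = rpm/60 = 56.883333 rev/s
target J* = 1.2919; solve J* = V/(n·D) for n: n = V/(J*·D) = 88.64/(1.2919 × 2.174) = 31.560314 rev/s
rpm = 60·n = 1893.618814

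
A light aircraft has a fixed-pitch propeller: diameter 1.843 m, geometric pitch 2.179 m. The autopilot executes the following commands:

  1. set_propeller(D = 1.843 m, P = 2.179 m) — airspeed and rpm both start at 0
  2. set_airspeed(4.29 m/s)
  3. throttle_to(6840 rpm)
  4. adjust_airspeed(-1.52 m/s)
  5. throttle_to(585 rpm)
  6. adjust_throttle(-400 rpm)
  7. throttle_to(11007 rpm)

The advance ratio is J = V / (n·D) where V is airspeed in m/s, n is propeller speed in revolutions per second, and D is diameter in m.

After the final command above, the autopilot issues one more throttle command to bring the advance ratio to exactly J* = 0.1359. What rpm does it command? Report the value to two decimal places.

set_propeller: D = 1.843 m, P = 2.179 m (p = P/D = 1.182311); state ← (V=0, rpm=0)
set_airspeed(4.29): V ← 4.29 m/s
throttle_to(6840): rpm ← 6840
adjust_airspeed(-1.52): V ← 4.29 -1.52 = 2.77 m/s
throttle_to(585): rpm ← 585
adjust_throttle(-400): rpm ← 585 -400 = 185
throttle_to(11007): rpm ← 11007
final state: V = 2.77 m/s, rpm = 11007 → n = rpm/60 = 183.450000 rev/s
target J* = 0.1359; solve J* = V/(n·D) for n: n = V/(J*·D) = 2.77/(0.1359 × 1.843) = 11.059487 rev/s
rpm = 60·n = 663.569212

rpm = 663.57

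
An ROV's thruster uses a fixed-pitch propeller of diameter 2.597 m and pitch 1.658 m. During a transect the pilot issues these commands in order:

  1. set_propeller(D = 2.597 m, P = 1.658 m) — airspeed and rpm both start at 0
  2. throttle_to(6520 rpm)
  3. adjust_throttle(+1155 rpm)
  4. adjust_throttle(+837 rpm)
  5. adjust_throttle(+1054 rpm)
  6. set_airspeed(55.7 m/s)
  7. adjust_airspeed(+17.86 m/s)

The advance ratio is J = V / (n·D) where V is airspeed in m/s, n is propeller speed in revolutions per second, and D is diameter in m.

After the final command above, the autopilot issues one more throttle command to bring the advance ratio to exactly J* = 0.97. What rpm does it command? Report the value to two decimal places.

set_propeller: D = 2.597 m, P = 1.658 m (p = P/D = 0.638429); state ← (V=0, rpm=0)
throttle_to(6520): rpm ← 6520
adjust_throttle(+1155): rpm ← 6520 +1155 = 7675
adjust_throttle(+837): rpm ← 7675 +837 = 8512
adjust_throttle(+1054): rpm ← 8512 +1054 = 9566
set_airspeed(55.7): V ← 55.7 m/s
adjust_airspeed(+17.86): V ← 55.7 +17.86 = 73.56 m/s
final state: V = 73.56 m/s, rpm = 9566 → n = rpm/60 = 159.433333 rev/s
target J* = 0.97; solve J* = V/(n·D) for n: n = V/(J*·D) = 73.56/(0.97 × 2.597) = 29.201021 rev/s
rpm = 60·n = 1752.061260

rpm = 1752.06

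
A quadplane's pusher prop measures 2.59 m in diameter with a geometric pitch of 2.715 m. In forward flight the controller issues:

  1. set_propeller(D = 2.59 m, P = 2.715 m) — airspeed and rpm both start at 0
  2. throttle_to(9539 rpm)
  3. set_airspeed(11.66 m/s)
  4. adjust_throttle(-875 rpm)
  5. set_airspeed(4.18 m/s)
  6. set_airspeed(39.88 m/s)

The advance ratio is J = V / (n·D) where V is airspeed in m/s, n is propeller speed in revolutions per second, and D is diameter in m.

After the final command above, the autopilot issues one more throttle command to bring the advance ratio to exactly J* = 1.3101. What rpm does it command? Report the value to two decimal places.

set_propeller: D = 2.59 m, P = 2.715 m (p = P/D = 1.048263); state ← (V=0, rpm=0)
throttle_to(9539): rpm ← 9539
set_airspeed(11.66): V ← 11.66 m/s
adjust_throttle(-875): rpm ← 9539 -875 = 8664
set_airspeed(4.18): V ← 4.18 m/s
set_airspeed(39.88): V ← 39.88 m/s
final state: V = 39.88 m/s, rpm = 8664 → n = rpm/60 = 144.400000 rev/s
target J* = 1.3101; solve J* = V/(n·D) for n: n = V/(J*·D) = 39.88/(1.3101 × 2.59) = 11.753060 rev/s
rpm = 60·n = 705.183577

rpm = 705.18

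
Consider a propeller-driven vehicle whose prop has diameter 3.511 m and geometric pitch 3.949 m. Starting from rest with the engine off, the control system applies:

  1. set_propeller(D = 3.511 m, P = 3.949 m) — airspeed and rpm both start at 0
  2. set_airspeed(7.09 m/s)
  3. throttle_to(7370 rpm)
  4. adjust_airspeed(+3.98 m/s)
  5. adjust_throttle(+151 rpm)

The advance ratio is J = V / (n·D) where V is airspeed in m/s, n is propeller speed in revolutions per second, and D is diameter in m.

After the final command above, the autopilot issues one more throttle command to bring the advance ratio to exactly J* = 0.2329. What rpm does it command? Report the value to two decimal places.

rpm = 812.27

set_propeller: D = 3.511 m, P = 3.949 m (p = P/D = 1.124751); state ← (V=0, rpm=0)
set_airspeed(7.09): V ← 7.09 m/s
throttle_to(7370): rpm ← 7370
adjust_airspeed(+3.98): V ← 7.09 +3.98 = 11.07 m/s
adjust_throttle(+151): rpm ← 7370 +151 = 7521
final state: V = 11.07 m/s, rpm = 7521 → n = rpm/60 = 125.350000 rev/s
target J* = 0.2329; solve J* = V/(n·D) for n: n = V/(J*·D) = 11.07/(0.2329 × 3.511) = 13.537775 rev/s
rpm = 60·n = 812.266521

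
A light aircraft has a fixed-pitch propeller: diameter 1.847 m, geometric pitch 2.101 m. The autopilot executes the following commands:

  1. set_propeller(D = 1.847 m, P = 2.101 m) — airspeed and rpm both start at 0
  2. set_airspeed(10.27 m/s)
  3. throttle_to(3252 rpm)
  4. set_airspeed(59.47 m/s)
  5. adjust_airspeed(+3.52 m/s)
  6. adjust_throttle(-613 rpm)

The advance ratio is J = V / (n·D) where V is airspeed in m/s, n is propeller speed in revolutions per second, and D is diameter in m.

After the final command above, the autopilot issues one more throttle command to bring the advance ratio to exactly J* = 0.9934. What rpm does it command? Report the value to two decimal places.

set_propeller: D = 1.847 m, P = 2.101 m (p = P/D = 1.137520); state ← (V=0, rpm=0)
set_airspeed(10.27): V ← 10.27 m/s
throttle_to(3252): rpm ← 3252
set_airspeed(59.47): V ← 59.47 m/s
adjust_airspeed(+3.52): V ← 59.47 +3.52 = 62.99 m/s
adjust_throttle(-613): rpm ← 3252 -613 = 2639
final state: V = 62.99 m/s, rpm = 2639 → n = rpm/60 = 43.983333 rev/s
target J* = 0.9934; solve J* = V/(n·D) for n: n = V/(J*·D) = 62.99/(0.9934 × 1.847) = 34.330534 rev/s
rpm = 60·n = 2059.832033

rpm = 2059.83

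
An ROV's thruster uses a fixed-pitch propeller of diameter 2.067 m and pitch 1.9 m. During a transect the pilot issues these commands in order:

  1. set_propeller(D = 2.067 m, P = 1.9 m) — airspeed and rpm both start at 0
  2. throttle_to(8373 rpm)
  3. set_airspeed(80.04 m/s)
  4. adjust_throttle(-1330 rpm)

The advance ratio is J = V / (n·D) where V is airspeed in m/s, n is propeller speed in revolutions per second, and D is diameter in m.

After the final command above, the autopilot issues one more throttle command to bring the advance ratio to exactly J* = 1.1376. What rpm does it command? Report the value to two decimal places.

set_propeller: D = 2.067 m, P = 1.9 m (p = P/D = 0.919207); state ← (V=0, rpm=0)
throttle_to(8373): rpm ← 8373
set_airspeed(80.04): V ← 80.04 m/s
adjust_throttle(-1330): rpm ← 8373 -1330 = 7043
final state: V = 80.04 m/s, rpm = 7043 → n = rpm/60 = 117.383333 rev/s
target J* = 1.1376; solve J* = V/(n·D) for n: n = V/(J*·D) = 80.04/(1.1376 × 2.067) = 34.039018 rev/s
rpm = 60·n = 2042.341068

rpm = 2042.34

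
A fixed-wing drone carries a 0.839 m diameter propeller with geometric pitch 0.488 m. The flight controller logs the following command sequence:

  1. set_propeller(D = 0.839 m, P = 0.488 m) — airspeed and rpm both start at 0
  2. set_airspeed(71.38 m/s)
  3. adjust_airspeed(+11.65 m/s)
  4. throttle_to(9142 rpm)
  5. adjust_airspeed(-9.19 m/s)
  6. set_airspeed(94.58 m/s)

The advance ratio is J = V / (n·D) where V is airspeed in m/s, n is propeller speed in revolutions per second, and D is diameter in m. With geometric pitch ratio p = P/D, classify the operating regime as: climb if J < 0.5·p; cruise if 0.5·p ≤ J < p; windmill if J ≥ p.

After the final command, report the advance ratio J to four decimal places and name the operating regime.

set_propeller: D = 0.839 m, P = 0.488 m (p = P/D = 0.581645); state ← (V=0, rpm=0)
set_airspeed(71.38): V ← 71.38 m/s
adjust_airspeed(+11.65): V ← 71.38 +11.65 = 83.03 m/s
throttle_to(9142): rpm ← 9142
adjust_airspeed(-9.19): V ← 83.03 -9.19 = 73.84 m/s
set_airspeed(94.58): V ← 94.58 m/s
final state: V = 94.58 m/s, rpm = 9142 → n = rpm/60 = 152.366667 rev/s
J = V / (n·D) = 94.58 / (152.366667 × 0.839) = 0.739856
regime bands: climb J<0.2908 | cruise [0.2908, 0.5816) | windmill J≥0.5816
J = 0.7399 → windmill

J = 0.7399, regime = windmill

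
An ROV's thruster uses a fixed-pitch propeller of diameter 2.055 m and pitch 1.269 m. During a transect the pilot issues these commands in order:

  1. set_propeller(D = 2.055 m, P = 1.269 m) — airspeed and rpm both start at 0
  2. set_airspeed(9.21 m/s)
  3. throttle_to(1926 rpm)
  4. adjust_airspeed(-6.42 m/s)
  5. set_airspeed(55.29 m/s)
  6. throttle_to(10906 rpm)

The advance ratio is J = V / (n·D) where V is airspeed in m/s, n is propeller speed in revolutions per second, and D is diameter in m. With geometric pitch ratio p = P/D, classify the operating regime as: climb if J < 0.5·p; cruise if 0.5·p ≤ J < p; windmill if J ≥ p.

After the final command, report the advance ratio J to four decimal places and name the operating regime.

set_propeller: D = 2.055 m, P = 1.269 m (p = P/D = 0.617518); state ← (V=0, rpm=0)
set_airspeed(9.21): V ← 9.21 m/s
throttle_to(1926): rpm ← 1926
adjust_airspeed(-6.42): V ← 9.21 -6.42 = 2.79 m/s
set_airspeed(55.29): V ← 55.29 m/s
throttle_to(10906): rpm ← 10906
final state: V = 55.29 m/s, rpm = 10906 → n = rpm/60 = 181.766667 rev/s
J = V / (n·D) = 55.29 / (181.766667 × 2.055) = 0.148020
regime bands: climb J<0.3088 | cruise [0.3088, 0.6175) | windmill J≥0.6175
J = 0.1480 → climb

J = 0.1480, regime = climb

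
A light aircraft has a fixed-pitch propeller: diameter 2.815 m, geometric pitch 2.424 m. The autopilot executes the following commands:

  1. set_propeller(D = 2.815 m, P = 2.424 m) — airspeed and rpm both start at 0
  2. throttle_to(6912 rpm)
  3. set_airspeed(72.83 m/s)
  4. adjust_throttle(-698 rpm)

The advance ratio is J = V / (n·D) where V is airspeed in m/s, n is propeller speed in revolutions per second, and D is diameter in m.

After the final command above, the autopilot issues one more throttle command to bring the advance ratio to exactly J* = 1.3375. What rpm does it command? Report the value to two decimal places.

rpm = 1160.62

set_propeller: D = 2.815 m, P = 2.424 m (p = P/D = 0.861101); state ← (V=0, rpm=0)
throttle_to(6912): rpm ← 6912
set_airspeed(72.83): V ← 72.83 m/s
adjust_throttle(-698): rpm ← 6912 -698 = 6214
final state: V = 72.83 m/s, rpm = 6214 → n = rpm/60 = 103.566667 rev/s
target J* = 1.3375; solve J* = V/(n·D) for n: n = V/(J*·D) = 72.83/(1.3375 × 2.815) = 19.343636 rev/s
rpm = 60·n = 1160.618184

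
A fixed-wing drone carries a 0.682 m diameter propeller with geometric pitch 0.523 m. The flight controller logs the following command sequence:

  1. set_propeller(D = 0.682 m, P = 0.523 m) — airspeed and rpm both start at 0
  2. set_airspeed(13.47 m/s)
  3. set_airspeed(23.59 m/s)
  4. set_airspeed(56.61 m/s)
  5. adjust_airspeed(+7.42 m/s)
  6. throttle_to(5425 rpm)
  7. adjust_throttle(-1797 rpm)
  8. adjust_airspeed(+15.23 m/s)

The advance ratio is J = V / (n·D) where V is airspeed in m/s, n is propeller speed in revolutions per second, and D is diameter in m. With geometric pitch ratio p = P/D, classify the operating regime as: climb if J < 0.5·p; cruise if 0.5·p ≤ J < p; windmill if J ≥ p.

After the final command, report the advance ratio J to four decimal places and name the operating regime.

set_propeller: D = 0.682 m, P = 0.523 m (p = P/D = 0.766862); state ← (V=0, rpm=0)
set_airspeed(13.47): V ← 13.47 m/s
set_airspeed(23.59): V ← 23.59 m/s
set_airspeed(56.61): V ← 56.61 m/s
adjust_airspeed(+7.42): V ← 56.61 +7.42 = 64.03 m/s
throttle_to(5425): rpm ← 5425
adjust_throttle(-1797): rpm ← 5425 -1797 = 3628
adjust_airspeed(+15.23): V ← 64.03 +15.23 = 79.26 m/s
final state: V = 79.26 m/s, rpm = 3628 → n = rpm/60 = 60.466667 rev/s
J = V / (n·D) = 79.26 / (60.466667 × 0.682) = 1.922001
regime bands: climb J<0.3834 | cruise [0.3834, 0.7669) | windmill J≥0.7669
J = 1.9220 → windmill

J = 1.9220, regime = windmill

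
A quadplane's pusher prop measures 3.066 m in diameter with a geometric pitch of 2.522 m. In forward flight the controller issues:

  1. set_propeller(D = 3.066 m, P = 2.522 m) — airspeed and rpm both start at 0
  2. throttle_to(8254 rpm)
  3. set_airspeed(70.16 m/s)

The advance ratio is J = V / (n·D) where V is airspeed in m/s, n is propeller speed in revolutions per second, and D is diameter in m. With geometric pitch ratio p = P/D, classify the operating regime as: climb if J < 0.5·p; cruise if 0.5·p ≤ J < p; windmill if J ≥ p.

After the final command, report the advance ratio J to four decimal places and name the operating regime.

set_propeller: D = 3.066 m, P = 2.522 m (p = P/D = 0.822570); state ← (V=0, rpm=0)
throttle_to(8254): rpm ← 8254
set_airspeed(70.16): V ← 70.16 m/s
final state: V = 70.16 m/s, rpm = 8254 → n = rpm/60 = 137.566667 rev/s
J = V / (n·D) = 70.16 / (137.566667 × 3.066) = 0.166343
regime bands: climb J<0.4113 | cruise [0.4113, 0.8226) | windmill J≥0.8226
J = 0.1663 → climb

J = 0.1663, regime = climb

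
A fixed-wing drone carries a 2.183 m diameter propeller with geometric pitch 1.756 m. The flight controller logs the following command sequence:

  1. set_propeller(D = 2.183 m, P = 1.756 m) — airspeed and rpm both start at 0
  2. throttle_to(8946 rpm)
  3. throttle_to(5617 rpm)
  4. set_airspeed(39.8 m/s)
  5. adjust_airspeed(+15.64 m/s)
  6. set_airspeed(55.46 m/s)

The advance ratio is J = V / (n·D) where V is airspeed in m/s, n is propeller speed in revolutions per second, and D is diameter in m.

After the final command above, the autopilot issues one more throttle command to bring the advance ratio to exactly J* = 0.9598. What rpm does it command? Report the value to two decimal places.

set_propeller: D = 2.183 m, P = 1.756 m (p = P/D = 0.804398); state ← (V=0, rpm=0)
throttle_to(8946): rpm ← 8946
throttle_to(5617): rpm ← 5617
set_airspeed(39.8): V ← 39.8 m/s
adjust_airspeed(+15.64): V ← 39.8 +15.64 = 55.44 m/s
set_airspeed(55.46): V ← 55.46 m/s
final state: V = 55.46 m/s, rpm = 5617 → n = rpm/60 = 93.616667 rev/s
target J* = 0.9598; solve J* = V/(n·D) for n: n = V/(J*·D) = 55.46/(0.9598 × 2.183) = 26.469478 rev/s
rpm = 60·n = 1588.168706

rpm = 1588.17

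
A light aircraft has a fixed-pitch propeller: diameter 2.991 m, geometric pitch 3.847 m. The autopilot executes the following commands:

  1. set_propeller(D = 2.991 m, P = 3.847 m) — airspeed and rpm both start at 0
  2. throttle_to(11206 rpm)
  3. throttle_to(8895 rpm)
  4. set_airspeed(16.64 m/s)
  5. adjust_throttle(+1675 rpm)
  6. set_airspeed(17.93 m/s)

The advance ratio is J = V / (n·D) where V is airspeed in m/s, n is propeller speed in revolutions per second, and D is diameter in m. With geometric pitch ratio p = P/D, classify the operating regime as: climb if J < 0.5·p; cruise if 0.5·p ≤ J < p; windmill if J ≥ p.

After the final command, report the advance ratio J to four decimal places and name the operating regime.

set_propeller: D = 2.991 m, P = 3.847 m (p = P/D = 1.286192); state ← (V=0, rpm=0)
throttle_to(11206): rpm ← 11206
throttle_to(8895): rpm ← 8895
set_airspeed(16.64): V ← 16.64 m/s
adjust_throttle(+1675): rpm ← 8895 +1675 = 10570
set_airspeed(17.93): V ← 17.93 m/s
final state: V = 17.93 m/s, rpm = 10570 → n = rpm/60 = 176.166667 rev/s
J = V / (n·D) = 17.93 / (176.166667 × 2.991) = 0.034028
regime bands: climb J<0.6431 | cruise [0.6431, 1.2862) | windmill J≥1.2862
J = 0.0340 → climb

J = 0.0340, regime = climb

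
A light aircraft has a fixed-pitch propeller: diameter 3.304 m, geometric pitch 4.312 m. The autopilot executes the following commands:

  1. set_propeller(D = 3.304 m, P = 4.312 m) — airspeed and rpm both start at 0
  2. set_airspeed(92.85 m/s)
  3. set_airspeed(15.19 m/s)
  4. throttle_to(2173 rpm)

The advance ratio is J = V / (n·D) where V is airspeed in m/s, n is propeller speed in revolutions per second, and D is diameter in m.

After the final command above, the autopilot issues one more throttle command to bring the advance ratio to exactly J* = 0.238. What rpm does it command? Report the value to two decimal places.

set_propeller: D = 3.304 m, P = 4.312 m (p = P/D = 1.305085); state ← (V=0, rpm=0)
set_airspeed(92.85): V ← 92.85 m/s
set_airspeed(15.19): V ← 15.19 m/s
throttle_to(2173): rpm ← 2173
final state: V = 15.19 m/s, rpm = 2173 → n = rpm/60 = 36.216667 rev/s
target J* = 0.238; solve J* = V/(n·D) for n: n = V/(J*·D) = 15.19/(0.238 × 3.304) = 19.317049 rev/s
rpm = 60·n = 1159.022931

rpm = 1159.02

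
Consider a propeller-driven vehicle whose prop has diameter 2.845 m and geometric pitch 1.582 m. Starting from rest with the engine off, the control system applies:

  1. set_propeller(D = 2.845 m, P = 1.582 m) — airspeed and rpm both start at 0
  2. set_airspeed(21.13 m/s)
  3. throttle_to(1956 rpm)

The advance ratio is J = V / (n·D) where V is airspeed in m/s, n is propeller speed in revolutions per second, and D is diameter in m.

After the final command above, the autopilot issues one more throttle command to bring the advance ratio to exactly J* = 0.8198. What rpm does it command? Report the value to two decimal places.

rpm = 543.58

set_propeller: D = 2.845 m, P = 1.582 m (p = P/D = 0.556063); state ← (V=0, rpm=0)
set_airspeed(21.13): V ← 21.13 m/s
throttle_to(1956): rpm ← 1956
final state: V = 21.13 m/s, rpm = 1956 → n = rpm/60 = 32.600000 rev/s
target J* = 0.8198; solve J* = V/(n·D) for n: n = V/(J*·D) = 21.13/(0.8198 × 2.845) = 9.059606 rev/s
rpm = 60·n = 543.576362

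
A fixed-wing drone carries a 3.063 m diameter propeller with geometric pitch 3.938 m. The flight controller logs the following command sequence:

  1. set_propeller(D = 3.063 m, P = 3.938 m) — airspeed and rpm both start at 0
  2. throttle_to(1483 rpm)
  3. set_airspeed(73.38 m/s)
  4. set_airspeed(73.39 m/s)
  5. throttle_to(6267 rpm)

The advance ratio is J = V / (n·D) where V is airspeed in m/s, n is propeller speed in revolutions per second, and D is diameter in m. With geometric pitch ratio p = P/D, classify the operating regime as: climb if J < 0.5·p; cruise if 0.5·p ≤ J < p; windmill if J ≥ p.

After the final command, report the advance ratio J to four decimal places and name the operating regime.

set_propeller: D = 3.063 m, P = 3.938 m (p = P/D = 1.285668); state ← (V=0, rpm=0)
throttle_to(1483): rpm ← 1483
set_airspeed(73.38): V ← 73.38 m/s
set_airspeed(73.39): V ← 73.39 m/s
throttle_to(6267): rpm ← 6267
final state: V = 73.39 m/s, rpm = 6267 → n = rpm/60 = 104.450000 rev/s
J = V / (n·D) = 73.39 / (104.450000 × 3.063) = 0.229394
regime bands: climb J<0.6428 | cruise [0.6428, 1.2857) | windmill J≥1.2857
J = 0.2294 → climb

J = 0.2294, regime = climb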